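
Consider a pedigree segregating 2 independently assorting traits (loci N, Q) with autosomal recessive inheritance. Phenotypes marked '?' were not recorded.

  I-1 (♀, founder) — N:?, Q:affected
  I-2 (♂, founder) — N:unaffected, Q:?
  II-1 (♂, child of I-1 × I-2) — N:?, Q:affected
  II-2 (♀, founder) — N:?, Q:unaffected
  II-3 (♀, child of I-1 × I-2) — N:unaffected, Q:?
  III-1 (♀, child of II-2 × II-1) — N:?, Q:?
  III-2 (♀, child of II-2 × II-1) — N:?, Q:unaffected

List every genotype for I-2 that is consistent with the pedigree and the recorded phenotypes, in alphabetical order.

I-2 ∈ {NN Qq, NN qq, Nn Qq, Nn qq}

N/I-1 ? ·: NN|Nn|nn
N/I-2 un ·: NN|Nn
N/II-1 ? I-1×I-2: NN|Nn|nn
N/II-2 ? ·: NN|Nn|nn
N/II-3 un I-1×I-2: NN|Nn
N/III-1 ? II-2×II-1: NN|Nn|nn
N/III-2 ? II-2×II-1: NN|Nn|nn
⇒ N over [I-1,I-2,II-1,II-2,II-3,III-1,III-2]: 196 consistent
Q/I-1 aff ·: qq
Q/I-2 ? ·: Qq|qq
Q/II-1 aff I-1×I-2: qq
Q/II-2 un ·: QQ|Qq
Q/II-3 ? I-1×I-2: Qq|qq
Q/III-1 ? II-2×II-1: Qq|qq
Q/III-2 un II-2×II-1: Qq
⇒ Q over [I-1,I-2,II-1,II-2,II-3,III-1,III-2]: 9 consistent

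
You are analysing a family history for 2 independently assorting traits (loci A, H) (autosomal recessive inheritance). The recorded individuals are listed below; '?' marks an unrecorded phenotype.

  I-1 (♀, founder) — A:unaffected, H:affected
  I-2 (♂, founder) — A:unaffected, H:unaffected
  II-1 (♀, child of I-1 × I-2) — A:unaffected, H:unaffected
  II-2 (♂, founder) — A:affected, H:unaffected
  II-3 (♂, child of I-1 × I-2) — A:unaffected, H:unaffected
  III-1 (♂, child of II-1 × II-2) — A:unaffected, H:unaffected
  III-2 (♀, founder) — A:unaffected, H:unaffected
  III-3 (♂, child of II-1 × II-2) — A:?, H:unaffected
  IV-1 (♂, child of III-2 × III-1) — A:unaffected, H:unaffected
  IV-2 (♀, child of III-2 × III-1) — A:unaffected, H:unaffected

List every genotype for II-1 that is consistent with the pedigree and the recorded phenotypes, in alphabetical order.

II-1 ∈ {AA Hh, Aa Hh}

A/I-1 un ·: AA|Aa
A/I-2 un ·: AA|Aa
A/II-1 un I-1×I-2: AA|Aa
A/II-2 aff ·: aa
A/II-3 un I-1×I-2: AA|Aa
A/III-1 un II-1×II-2: Aa
A/III-2 un ·: AA|Aa
A/III-3 ? II-1×II-2: Aa|aa
A/IV-1 un III-2×III-1: AA|Aa
A/IV-2 un III-2×III-1: AA|Aa
⇒ A over [I-1,I-2,II-1,II-2,II-3,III-1,III-2,III-3,IV-1,IV-2]: 152 consistent
H/I-1 aff ·: hh
H/I-2 un ·: HH|Hh
H/II-1 un I-1×I-2: Hh
H/II-2 un ·: HH|Hh
H/II-3 un I-1×I-2: Hh
H/III-1 un II-1×II-2: HH|Hh
H/III-2 un ·: HH|Hh
H/III-3 un II-1×II-2: HH|Hh
H/IV-1 un III-2×III-1: HH|Hh
H/IV-2 un III-2×III-1: HH|Hh
⇒ H over [I-1,I-2,II-1,II-2,II-3,III-1,III-2,III-3,IV-1,IV-2]: 104 consistent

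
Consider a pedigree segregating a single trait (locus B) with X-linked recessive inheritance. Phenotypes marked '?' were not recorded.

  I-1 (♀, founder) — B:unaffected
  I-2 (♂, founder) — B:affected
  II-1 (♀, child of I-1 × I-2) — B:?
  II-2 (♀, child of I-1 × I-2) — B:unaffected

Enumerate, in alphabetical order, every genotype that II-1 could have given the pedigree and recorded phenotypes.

B/I-1 un ·: X^BX^B|X^BX^b
B/I-2 aff ·: X^bY
B/II-1 ? I-1×I-2: X^BX^b|X^bX^b
B/II-2 un I-1×I-2: X^BX^b
⇒ B over [I-1,I-2,II-1,II-2]: 3 consistent

II-1 ∈ {X^BX^b, X^bX^b}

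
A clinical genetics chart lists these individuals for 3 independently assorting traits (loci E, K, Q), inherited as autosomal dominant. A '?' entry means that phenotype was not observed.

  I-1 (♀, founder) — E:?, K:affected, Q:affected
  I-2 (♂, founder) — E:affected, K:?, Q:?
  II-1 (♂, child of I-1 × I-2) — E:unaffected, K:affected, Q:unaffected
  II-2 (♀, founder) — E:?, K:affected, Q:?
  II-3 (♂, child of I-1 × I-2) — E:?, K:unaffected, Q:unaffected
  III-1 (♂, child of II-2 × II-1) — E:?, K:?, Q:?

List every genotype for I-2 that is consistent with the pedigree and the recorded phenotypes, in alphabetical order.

I-2 ∈ {Ee Kk Qq, Ee Kk qq, Ee kk Qq, Ee kk qq}

E/I-1 ? ·: ee|Ee
E/I-2 aff ·: Ee
E/II-1 un I-1×I-2: ee
E/II-2 ? ·: ee|Ee|EE
E/II-3 ? I-1×I-2: ee|Ee|EE
E/III-1 ? II-2×II-1: ee|Ee
⇒ E over [I-1,I-2,II-1,II-2,II-3,III-1]: 20 consistent
K/I-1 aff ·: Kk
K/I-2 ? ·: kk|Kk
K/II-1 aff I-1×I-2: Kk|KK
K/II-2 aff ·: Kk|KK
K/II-3 un I-1×I-2: kk
K/III-1 ? II-2×II-1: kk|Kk|KK
⇒ K over [I-1,I-2,II-1,II-2,II-3,III-1]: 13 consistent
Q/I-1 aff ·: Qq
Q/I-2 ? ·: qq|Qq
Q/II-1 un I-1×I-2: qq
Q/II-2 ? ·: qq|Qq|QQ
Q/II-3 un I-1×I-2: qq
Q/III-1 ? II-2×II-1: qq|Qq
⇒ Q over [I-1,I-2,II-1,II-2,II-3,III-1]: 8 consistent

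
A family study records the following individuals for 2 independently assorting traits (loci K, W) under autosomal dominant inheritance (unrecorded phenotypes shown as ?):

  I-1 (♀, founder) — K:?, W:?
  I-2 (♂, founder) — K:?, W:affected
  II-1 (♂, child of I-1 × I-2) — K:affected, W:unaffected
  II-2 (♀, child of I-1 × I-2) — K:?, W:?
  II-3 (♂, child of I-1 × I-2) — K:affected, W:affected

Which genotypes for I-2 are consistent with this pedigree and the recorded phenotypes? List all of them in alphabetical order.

I-2 ∈ {KK Ww, Kk Ww, kk Ww}

K/I-1 ? ·: kk|Kk|KK
K/I-2 ? ·: kk|Kk|KK
K/II-1 aff I-1×I-2: Kk|KK
K/II-2 ? I-1×I-2: kk|Kk|KK
K/II-3 aff I-1×I-2: Kk|KK
⇒ K over [I-1,I-2,II-1,II-2,II-3]: 35 consistent
W/I-1 ? ·: ww|Ww
W/I-2 aff ·: Ww
W/II-1 un I-1×I-2: ww
W/II-2 ? I-1×I-2: ww|Ww|WW
W/II-3 aff I-1×I-2: Ww|WW
⇒ W over [I-1,I-2,II-1,II-2,II-3]: 8 consistent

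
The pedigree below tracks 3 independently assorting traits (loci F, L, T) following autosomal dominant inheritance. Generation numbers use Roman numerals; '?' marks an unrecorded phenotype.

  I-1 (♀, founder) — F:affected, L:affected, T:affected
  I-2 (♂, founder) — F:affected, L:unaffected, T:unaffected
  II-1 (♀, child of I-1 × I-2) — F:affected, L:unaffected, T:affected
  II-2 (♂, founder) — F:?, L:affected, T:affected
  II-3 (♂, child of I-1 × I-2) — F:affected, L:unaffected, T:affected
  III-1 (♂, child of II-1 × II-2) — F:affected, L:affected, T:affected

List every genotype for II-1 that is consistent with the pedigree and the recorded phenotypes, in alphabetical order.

F/I-1 aff ·: Ff|FF
F/I-2 aff ·: Ff|FF
F/II-1 aff I-1×I-2: Ff|FF
F/II-2 ? ·: ff|Ff|FF
F/II-3 aff I-1×I-2: Ff|FF
F/III-1 aff II-1×II-2: Ff|FF
⇒ F over [I-1,I-2,II-1,II-2,II-3,III-1]: 58 consistent
L/I-1 aff ·: Ll
L/I-2 un ·: ll
L/II-1 un I-1×I-2: ll
L/II-2 aff ·: Ll|LL
L/II-3 un I-1×I-2: ll
L/III-1 aff II-1×II-2: Ll
⇒ L over [I-1,I-2,II-1,II-2,II-3,III-1]: 2 consistent
T/I-1 aff ·: Tt|TT
T/I-2 un ·: tt
T/II-1 aff I-1×I-2: Tt
T/II-2 aff ·: Tt|TT
T/II-3 aff I-1×I-2: Tt
T/III-1 aff II-1×II-2: Tt|TT
⇒ T over [I-1,I-2,II-1,II-2,II-3,III-1]: 8 consistent

II-1 ∈ {FF ll Tt, Ff ll Tt}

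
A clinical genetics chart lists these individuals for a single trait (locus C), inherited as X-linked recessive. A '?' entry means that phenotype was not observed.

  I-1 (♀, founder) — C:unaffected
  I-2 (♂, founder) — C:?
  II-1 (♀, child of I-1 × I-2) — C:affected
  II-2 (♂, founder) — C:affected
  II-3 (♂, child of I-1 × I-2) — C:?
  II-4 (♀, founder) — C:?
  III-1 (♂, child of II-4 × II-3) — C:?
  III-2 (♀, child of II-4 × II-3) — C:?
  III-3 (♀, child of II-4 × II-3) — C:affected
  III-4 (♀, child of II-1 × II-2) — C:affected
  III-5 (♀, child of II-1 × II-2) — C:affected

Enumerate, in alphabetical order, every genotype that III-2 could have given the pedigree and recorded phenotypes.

III-2 ∈ {X^CX^c, X^cX^c}

C/I-1 un ·: X^CX^c
C/I-2 ? ·: X^cY
C/II-1 aff I-1×I-2: X^cX^c
C/II-2 aff ·: X^cY
C/II-3 ? I-1×I-2: X^cY
C/II-4 ? ·: X^CX^c|X^cX^c
C/III-1 ? II-4×II-3: X^CY|X^cY
C/III-2 ? II-4×II-3: X^CX^c|X^cX^c
C/III-3 aff II-4×II-3: X^cX^c
C/III-4 aff II-1×II-2: X^cX^c
C/III-5 aff II-1×II-2: X^cX^c
⇒ C over [I-1,I-2,II-1,II-2,II-3,II-4,III-1,III-2,III-3,III-4,III-5]: 5 consistent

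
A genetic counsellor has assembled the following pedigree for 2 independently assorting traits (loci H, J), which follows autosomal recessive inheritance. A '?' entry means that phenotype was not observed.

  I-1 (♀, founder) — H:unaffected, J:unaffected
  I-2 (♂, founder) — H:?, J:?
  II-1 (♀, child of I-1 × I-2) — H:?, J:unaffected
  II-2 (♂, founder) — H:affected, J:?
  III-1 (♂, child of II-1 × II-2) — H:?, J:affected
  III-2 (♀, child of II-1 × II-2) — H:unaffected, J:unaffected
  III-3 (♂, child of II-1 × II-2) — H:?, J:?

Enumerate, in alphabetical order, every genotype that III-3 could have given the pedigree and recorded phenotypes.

H/I-1 un ·: HH|Hh
H/I-2 ? ·: HH|Hh|hh
H/II-1 ? I-1×I-2: HH|Hh
H/II-2 aff ·: hh
H/III-1 ? II-1×II-2: Hh|hh
H/III-2 un II-1×II-2: Hh
H/III-3 ? II-1×II-2: Hh|hh
⇒ H over [I-1,I-2,II-1,II-2,III-1,III-2,III-3]: 24 consistent
J/I-1 un ·: JJ|Jj
J/I-2 ? ·: JJ|Jj|jj
J/II-1 un I-1×I-2: Jj
J/II-2 ? ·: Jj|jj
J/III-1 aff II-1×II-2: jj
J/III-2 un II-1×II-2: JJ|Jj
J/III-3 ? II-1×II-2: JJ|Jj|jj
⇒ J over [I-1,I-2,II-1,II-2,III-1,III-2,III-3]: 40 consistent

III-3 ∈ {Hh JJ, Hh Jj, Hh jj, hh JJ, hh Jj, hh jj}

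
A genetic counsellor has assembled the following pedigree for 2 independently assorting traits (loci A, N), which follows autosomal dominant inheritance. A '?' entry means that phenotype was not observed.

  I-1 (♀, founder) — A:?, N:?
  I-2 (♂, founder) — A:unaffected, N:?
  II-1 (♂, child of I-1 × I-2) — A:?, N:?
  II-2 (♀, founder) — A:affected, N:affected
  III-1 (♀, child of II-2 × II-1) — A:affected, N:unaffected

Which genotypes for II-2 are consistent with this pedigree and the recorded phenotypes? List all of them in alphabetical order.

A/I-1 ? ·: aa|Aa|AA
A/I-2 un ·: aa
A/II-1 ? I-1×I-2: aa|Aa
A/II-2 aff ·: Aa|AA
A/III-1 aff II-2×II-1: Aa|AA
⇒ A over [I-1,I-2,II-1,II-2,III-1]: 12 consistent
N/I-1 ? ·: nn|Nn|NN
N/I-2 ? ·: nn|Nn|NN
N/II-1 ? I-1×I-2: nn|Nn
N/II-2 aff ·: Nn
N/III-1 un II-2×II-1: nn
⇒ N over [I-1,I-2,II-1,II-2,III-1]: 11 consistent

II-2 ∈ {AA Nn, Aa Nn}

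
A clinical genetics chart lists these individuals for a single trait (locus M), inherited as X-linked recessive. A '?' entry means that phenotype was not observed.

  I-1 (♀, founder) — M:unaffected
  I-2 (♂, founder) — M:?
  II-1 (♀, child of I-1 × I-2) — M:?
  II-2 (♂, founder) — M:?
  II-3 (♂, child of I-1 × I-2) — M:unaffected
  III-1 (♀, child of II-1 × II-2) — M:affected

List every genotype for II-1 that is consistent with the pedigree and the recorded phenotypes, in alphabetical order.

M/I-1 un ·: X^MX^M|X^MX^m
M/I-2 ? ·: X^MY|X^mY
M/II-1 ? I-1×I-2: X^MX^m|X^mX^m
M/II-2 ? ·: X^mY
M/II-3 un I-1×I-2: X^MY
M/III-1 aff II-1×II-2: X^mX^m
⇒ M over [I-1,I-2,II-1,II-2,II-3,III-1]: 4 consistent

II-1 ∈ {X^MX^m, X^mX^m}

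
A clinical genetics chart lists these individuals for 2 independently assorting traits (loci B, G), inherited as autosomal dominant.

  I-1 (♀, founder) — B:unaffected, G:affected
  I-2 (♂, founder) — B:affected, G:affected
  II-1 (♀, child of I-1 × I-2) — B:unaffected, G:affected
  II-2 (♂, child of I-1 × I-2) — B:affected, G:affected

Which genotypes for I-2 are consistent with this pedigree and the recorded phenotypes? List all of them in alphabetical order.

B/I-1 un ·: bb
B/I-2 aff ·: Bb
B/II-1 un I-1×I-2: bb
B/II-2 aff I-1×I-2: Bb
⇒ B over [I-1,I-2,II-1,II-2]: 1 consistent
G/I-1 aff ·: Gg|GG
G/I-2 aff ·: Gg|GG
G/II-1 aff I-1×I-2: Gg|GG
G/II-2 aff I-1×I-2: Gg|GG
⇒ G over [I-1,I-2,II-1,II-2]: 13 consistent

I-2 ∈ {Bb GG, Bb Gg}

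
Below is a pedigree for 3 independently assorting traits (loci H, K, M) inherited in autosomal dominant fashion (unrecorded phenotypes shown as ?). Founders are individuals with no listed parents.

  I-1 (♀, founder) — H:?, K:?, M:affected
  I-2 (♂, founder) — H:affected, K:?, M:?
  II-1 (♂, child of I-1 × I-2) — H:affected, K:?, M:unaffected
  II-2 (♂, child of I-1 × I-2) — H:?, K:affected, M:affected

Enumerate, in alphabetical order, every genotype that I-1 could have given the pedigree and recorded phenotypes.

H/I-1 ? ·: hh|Hh|HH
H/I-2 aff ·: Hh|HH
H/II-1 aff I-1×I-2: Hh|HH
H/II-2 ? I-1×I-2: hh|Hh|HH
⇒ H over [I-1,I-2,II-1,II-2]: 18 consistent
K/I-1 ? ·: kk|Kk|KK
K/I-2 ? ·: kk|Kk|KK
K/II-1 ? I-1×I-2: kk|Kk|KK
K/II-2 aff I-1×I-2: Kk|KK
⇒ K over [I-1,I-2,II-1,II-2]: 21 consistent
M/I-1 aff ·: Mm
M/I-2 ? ·: mm|Mm
M/II-1 un I-1×I-2: mm
M/II-2 aff I-1×I-2: Mm|MM
⇒ M over [I-1,I-2,II-1,II-2]: 3 consistent

I-1 ∈ {HH KK Mm, HH Kk Mm, HH kk Mm, Hh KK Mm, Hh Kk Mm, Hh kk Mm, hh KK Mm, hh Kk Mm, hh kk Mm}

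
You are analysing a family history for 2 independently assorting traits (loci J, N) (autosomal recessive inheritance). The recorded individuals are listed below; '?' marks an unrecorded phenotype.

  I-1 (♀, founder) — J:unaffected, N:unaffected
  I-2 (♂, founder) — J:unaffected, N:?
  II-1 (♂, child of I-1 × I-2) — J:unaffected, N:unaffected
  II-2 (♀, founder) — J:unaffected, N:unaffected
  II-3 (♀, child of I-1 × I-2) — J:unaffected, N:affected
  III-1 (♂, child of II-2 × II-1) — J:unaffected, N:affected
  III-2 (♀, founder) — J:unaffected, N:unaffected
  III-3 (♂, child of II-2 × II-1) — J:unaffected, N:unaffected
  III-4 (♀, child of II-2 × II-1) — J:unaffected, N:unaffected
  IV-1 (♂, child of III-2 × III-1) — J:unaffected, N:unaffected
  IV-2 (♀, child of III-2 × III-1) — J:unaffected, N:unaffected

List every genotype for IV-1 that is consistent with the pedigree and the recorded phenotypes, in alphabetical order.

J/I-1 un ·: JJ|Jj
J/I-2 un ·: JJ|Jj
J/II-1 un I-1×I-2: JJ|Jj
J/II-2 un ·: JJ|Jj
J/II-3 un I-1×I-2: JJ|Jj
J/III-1 un II-2×II-1: JJ|Jj
J/III-2 un ·: JJ|Jj
J/III-3 un II-2×II-1: JJ|Jj
J/III-4 un II-2×II-1: JJ|Jj
J/IV-1 un III-2×III-1: JJ|Jj
J/IV-2 un III-2×III-1: JJ|Jj
⇒ J over [I-1,I-2,II-1,II-2,II-3,III-1,III-2,III-3,III-4,IV-1,IV-2]: 1023 consistent
N/I-1 un ·: Nn
N/I-2 ? ·: Nn|nn
N/II-1 un I-1×I-2: Nn
N/II-2 un ·: Nn
N/II-3 aff I-1×I-2: nn
N/III-1 aff II-2×II-1: nn
N/III-2 un ·: NN|Nn
N/III-3 un II-2×II-1: NN|Nn
N/III-4 un II-2×II-1: NN|Nn
N/IV-1 un III-2×III-1: Nn
N/IV-2 un III-2×III-1: Nn
⇒ N over [I-1,I-2,II-1,II-2,II-3,III-1,III-2,III-3,III-4,IV-1,IV-2]: 16 consistent

IV-1 ∈ {JJ Nn, Jj Nn}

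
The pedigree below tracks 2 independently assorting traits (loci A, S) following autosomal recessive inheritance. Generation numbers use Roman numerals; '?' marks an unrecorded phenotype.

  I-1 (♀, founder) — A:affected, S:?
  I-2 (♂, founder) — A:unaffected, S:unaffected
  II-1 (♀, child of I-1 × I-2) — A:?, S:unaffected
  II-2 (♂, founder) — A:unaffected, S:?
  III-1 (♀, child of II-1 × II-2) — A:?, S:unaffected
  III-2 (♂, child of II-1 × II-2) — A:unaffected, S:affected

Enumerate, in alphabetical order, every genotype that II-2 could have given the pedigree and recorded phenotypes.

A/I-1 aff ·: aa
A/I-2 un ·: AA|Aa
A/II-1 ? I-1×I-2: Aa|aa
A/II-2 un ·: AA|Aa
A/III-1 ? II-1×II-2: AA|Aa|aa
A/III-2 un II-1×II-2: AA|Aa
⇒ A over [I-1,I-2,II-1,II-2,III-1,III-2]: 23 consistent
S/I-1 ? ·: SS|Ss|ss
S/I-2 un ·: SS|Ss
S/II-1 un I-1×I-2: Ss
S/II-2 ? ·: Ss|ss
S/III-1 un II-1×II-2: SS|Ss
S/III-2 aff II-1×II-2: ss
⇒ S over [I-1,I-2,II-1,II-2,III-1,III-2]: 15 consistent

II-2 ∈ {AA Ss, AA ss, Aa Ss, Aa ss}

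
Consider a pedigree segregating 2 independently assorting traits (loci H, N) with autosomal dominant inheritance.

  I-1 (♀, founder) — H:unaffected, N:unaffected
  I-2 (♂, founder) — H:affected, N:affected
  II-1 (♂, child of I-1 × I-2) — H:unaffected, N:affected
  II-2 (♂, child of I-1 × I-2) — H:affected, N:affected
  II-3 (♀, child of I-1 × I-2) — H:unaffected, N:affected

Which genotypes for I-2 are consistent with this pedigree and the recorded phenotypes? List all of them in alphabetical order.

H/I-1 un ·: hh
H/I-2 aff ·: Hh
H/II-1 un I-1×I-2: hh
H/II-2 aff I-1×I-2: Hh
H/II-3 un I-1×I-2: hh
⇒ H over [I-1,I-2,II-1,II-2,II-3]: 1 consistent
N/I-1 un ·: nn
N/I-2 aff ·: Nn|NN
N/II-1 aff I-1×I-2: Nn
N/II-2 aff I-1×I-2: Nn
N/II-3 aff I-1×I-2: Nn
⇒ N over [I-1,I-2,II-1,II-2,II-3]: 2 consistent

I-2 ∈ {Hh NN, Hh Nn}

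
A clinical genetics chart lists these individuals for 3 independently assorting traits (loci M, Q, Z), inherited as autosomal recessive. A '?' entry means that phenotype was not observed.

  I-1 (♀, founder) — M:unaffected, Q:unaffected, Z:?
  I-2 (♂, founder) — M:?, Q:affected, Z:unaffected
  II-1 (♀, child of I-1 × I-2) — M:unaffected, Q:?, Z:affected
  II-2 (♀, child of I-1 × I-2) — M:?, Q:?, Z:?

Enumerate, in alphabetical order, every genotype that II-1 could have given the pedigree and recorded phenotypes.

II-1 ∈ {MM Qq zz, MM qq zz, Mm Qq zz, Mm qq zz}

M/I-1 un ·: MM|Mm
M/I-2 ? ·: MM|Mm|mm
M/II-1 un I-1×I-2: MM|Mm
M/II-2 ? I-1×I-2: MM|Mm|mm
⇒ M over [I-1,I-2,II-1,II-2]: 18 consistent
Q/I-1 un ·: QQ|Qq
Q/I-2 aff ·: qq
Q/II-1 ? I-1×I-2: Qq|qq
Q/II-2 ? I-1×I-2: Qq|qq
⇒ Q over [I-1,I-2,II-1,II-2]: 5 consistent
Z/I-1 ? ·: Zz|zz
Z/I-2 un ·: Zz
Z/II-1 aff I-1×I-2: zz
Z/II-2 ? I-1×I-2: ZZ|Zz|zz
⇒ Z over [I-1,I-2,II-1,II-2]: 5 consistent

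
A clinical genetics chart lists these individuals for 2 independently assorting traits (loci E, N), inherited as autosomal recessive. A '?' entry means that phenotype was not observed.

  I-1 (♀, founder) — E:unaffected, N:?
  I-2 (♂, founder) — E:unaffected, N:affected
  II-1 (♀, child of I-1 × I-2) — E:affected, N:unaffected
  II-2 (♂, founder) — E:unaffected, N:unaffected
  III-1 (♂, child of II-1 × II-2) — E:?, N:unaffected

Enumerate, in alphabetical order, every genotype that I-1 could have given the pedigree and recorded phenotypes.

I-1 ∈ {Ee NN, Ee Nn}

E/I-1 un ·: Ee
E/I-2 un ·: Ee
E/II-1 aff I-1×I-2: ee
E/II-2 un ·: EE|Ee
E/III-1 ? II-1×II-2: Ee|ee
⇒ E over [I-1,I-2,II-1,II-2,III-1]: 3 consistent
N/I-1 ? ·: NN|Nn
N/I-2 aff ·: nn
N/II-1 un I-1×I-2: Nn
N/II-2 un ·: NN|Nn
N/III-1 un II-1×II-2: NN|Nn
⇒ N over [I-1,I-2,II-1,II-2,III-1]: 8 consistent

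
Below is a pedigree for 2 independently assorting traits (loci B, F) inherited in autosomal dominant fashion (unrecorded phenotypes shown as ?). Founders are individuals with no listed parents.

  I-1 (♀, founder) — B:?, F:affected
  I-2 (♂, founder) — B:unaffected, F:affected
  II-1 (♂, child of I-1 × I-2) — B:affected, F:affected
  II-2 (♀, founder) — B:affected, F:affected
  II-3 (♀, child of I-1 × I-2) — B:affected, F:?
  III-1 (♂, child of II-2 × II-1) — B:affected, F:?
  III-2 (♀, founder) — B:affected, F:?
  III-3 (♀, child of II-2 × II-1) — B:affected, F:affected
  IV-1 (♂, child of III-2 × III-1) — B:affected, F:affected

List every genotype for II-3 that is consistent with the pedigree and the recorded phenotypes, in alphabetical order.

II-3 ∈ {Bb FF, Bb Ff, Bb ff}

B/I-1 ? ·: Bb|BB
B/I-2 un ·: bb
B/II-1 aff I-1×I-2: Bb
B/II-2 aff ·: Bb|BB
B/II-3 aff I-1×I-2: Bb
B/III-1 aff II-2×II-1: Bb|BB
B/III-2 aff ·: Bb|BB
B/III-3 aff II-2×II-1: Bb|BB
B/IV-1 aff III-2×III-1: Bb|BB
⇒ B over [I-1,I-2,II-1,II-2,II-3,III-1,III-2,III-3,IV-1]: 56 consistent
F/I-1 aff ·: Ff|FF
F/I-2 aff ·: Ff|FF
F/II-1 aff I-1×I-2: Ff|FF
F/II-2 aff ·: Ff|FF
F/II-3 ? I-1×I-2: ff|Ff|FF
F/III-1 ? II-2×II-1: ff|Ff|FF
F/III-2 ? ·: ff|Ff|FF
F/III-3 aff II-2×II-1: Ff|FF
F/IV-1 aff III-2×III-1: Ff|FF
⇒ F over [I-1,I-2,II-1,II-2,II-3,III-1,III-2,III-3,IV-1]: 456 consistent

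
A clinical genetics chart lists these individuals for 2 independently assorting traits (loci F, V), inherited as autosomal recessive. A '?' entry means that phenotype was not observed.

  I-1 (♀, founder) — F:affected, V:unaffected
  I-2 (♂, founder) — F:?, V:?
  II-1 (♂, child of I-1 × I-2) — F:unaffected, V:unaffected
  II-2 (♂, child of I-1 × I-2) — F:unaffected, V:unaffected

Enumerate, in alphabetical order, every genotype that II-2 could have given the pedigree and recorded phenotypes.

II-2 ∈ {Ff VV, Ff Vv}

F/I-1 aff ·: ff
F/I-2 ? ·: FF|Ff
F/II-1 un I-1×I-2: Ff
F/II-2 un I-1×I-2: Ff
⇒ F over [I-1,I-2,II-1,II-2]: 2 consistent
V/I-1 un ·: VV|Vv
V/I-2 ? ·: VV|Vv|vv
V/II-1 un I-1×I-2: VV|Vv
V/II-2 un I-1×I-2: VV|Vv
⇒ V over [I-1,I-2,II-1,II-2]: 15 consistent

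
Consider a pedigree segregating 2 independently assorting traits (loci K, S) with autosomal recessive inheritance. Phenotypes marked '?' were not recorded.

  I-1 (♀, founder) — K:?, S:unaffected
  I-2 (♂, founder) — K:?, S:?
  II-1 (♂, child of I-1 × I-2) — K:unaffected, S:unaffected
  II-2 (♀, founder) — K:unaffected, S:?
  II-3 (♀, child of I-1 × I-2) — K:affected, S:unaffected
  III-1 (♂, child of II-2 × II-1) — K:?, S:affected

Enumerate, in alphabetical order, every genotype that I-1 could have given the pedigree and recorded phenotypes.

I-1 ∈ {Kk SS, Kk Ss, kk SS, kk Ss}

K/I-1 ? ·: Kk|kk
K/I-2 ? ·: Kk|kk
K/II-1 un I-1×I-2: KK|Kk
K/II-2 un ·: KK|Kk
K/II-3 aff I-1×I-2: kk
K/III-1 ? II-2×II-1: KK|Kk|kk
⇒ K over [I-1,I-2,II-1,II-2,II-3,III-1]: 18 consistent
S/I-1 un ·: SS|Ss
S/I-2 ? ·: SS|Ss|ss
S/II-1 un I-1×I-2: Ss
S/II-2 ? ·: Ss|ss
S/II-3 un I-1×I-2: SS|Ss
S/III-1 aff II-2×II-1: ss
⇒ S over [I-1,I-2,II-1,II-2,II-3,III-1]: 16 consistent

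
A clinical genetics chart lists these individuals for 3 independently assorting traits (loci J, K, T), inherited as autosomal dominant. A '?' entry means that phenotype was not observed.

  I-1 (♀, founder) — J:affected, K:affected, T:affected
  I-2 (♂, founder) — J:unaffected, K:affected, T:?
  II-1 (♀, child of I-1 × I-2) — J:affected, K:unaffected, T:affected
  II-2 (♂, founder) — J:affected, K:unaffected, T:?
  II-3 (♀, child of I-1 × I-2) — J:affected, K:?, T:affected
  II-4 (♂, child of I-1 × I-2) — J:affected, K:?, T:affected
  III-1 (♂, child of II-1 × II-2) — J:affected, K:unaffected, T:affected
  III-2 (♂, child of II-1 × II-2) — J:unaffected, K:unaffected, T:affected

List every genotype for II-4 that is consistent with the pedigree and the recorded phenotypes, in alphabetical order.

II-4 ∈ {Jj KK TT, Jj KK Tt, Jj Kk TT, Jj Kk Tt, Jj kk TT, Jj kk Tt}

J/I-1 aff ·: Jj|JJ
J/I-2 un ·: jj
J/II-1 aff I-1×I-2: Jj
J/II-2 aff ·: Jj
J/II-3 aff I-1×I-2: Jj
J/II-4 aff I-1×I-2: Jj
J/III-1 aff II-1×II-2: Jj|JJ
J/III-2 un II-1×II-2: jj
⇒ J over [I-1,I-2,II-1,II-2,II-3,II-4,III-1,III-2]: 4 consistent
K/I-1 aff ·: Kk
K/I-2 aff ·: Kk
K/II-1 un I-1×I-2: kk
K/II-2 un ·: kk
K/II-3 ? I-1×I-2: kk|Kk|KK
K/II-4 ? I-1×I-2: kk|Kk|KK
K/III-1 un II-1×II-2: kk
K/III-2 un II-1×II-2: kk
⇒ K over [I-1,I-2,II-1,II-2,II-3,II-4,III-1,III-2]: 9 consistent
T/I-1 aff ·: Tt|TT
T/I-2 ? ·: tt|Tt|TT
T/II-1 aff I-1×I-2: Tt|TT
T/II-2 ? ·: tt|Tt|TT
T/II-3 aff I-1×I-2: Tt|TT
T/II-4 aff I-1×I-2: Tt|TT
T/III-1 aff II-1×II-2: Tt|TT
T/III-2 aff II-1×II-2: Tt|TT
⇒ T over [I-1,I-2,II-1,II-2,II-3,II-4,III-1,III-2]: 204 consistent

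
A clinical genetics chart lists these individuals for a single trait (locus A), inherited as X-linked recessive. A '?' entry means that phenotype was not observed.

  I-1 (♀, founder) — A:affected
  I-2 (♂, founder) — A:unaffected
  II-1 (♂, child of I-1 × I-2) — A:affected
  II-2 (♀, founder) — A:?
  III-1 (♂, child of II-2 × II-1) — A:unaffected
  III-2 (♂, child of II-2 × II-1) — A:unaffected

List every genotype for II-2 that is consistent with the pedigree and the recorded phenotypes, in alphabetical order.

A/I-1 aff ·: X^aX^a
A/I-2 un ·: X^AY
A/II-1 aff I-1×I-2: X^aY
A/II-2 ? ·: X^AX^A|X^AX^a
A/III-1 un II-2×II-1: X^AY
A/III-2 un II-2×II-1: X^AY
⇒ A over [I-1,I-2,II-1,II-2,III-1,III-2]: 2 consistent

II-2 ∈ {X^AX^A, X^AX^a}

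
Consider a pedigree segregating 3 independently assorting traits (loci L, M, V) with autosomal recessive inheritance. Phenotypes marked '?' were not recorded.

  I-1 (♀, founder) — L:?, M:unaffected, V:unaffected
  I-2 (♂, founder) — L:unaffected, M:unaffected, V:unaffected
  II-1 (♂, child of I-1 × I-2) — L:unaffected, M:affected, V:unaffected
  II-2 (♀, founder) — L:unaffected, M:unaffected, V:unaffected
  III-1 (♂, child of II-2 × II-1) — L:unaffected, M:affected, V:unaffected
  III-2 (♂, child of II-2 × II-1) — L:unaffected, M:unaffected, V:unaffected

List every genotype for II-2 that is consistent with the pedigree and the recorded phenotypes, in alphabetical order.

L/I-1 ? ·: LL|Ll|ll
L/I-2 un ·: LL|Ll
L/II-1 un I-1×I-2: LL|Ll
L/II-2 un ·: LL|Ll
L/III-1 un II-2×II-1: LL|Ll
L/III-2 un II-2×II-1: LL|Ll
⇒ L over [I-1,I-2,II-1,II-2,III-1,III-2]: 60 consistent
M/I-1 un ·: Mm
M/I-2 un ·: Mm
M/II-1 aff I-1×I-2: mm
M/II-2 un ·: Mm
M/III-1 aff II-2×II-1: mm
M/III-2 un II-2×II-1: Mm
⇒ M over [I-1,I-2,II-1,II-2,III-1,III-2]: 1 consistent
V/I-1 un ·: VV|Vv
V/I-2 un ·: VV|Vv
V/II-1 un I-1×I-2: VV|Vv
V/II-2 un ·: VV|Vv
V/III-1 un II-2×II-1: VV|Vv
V/III-2 un II-2×II-1: VV|Vv
⇒ V over [I-1,I-2,II-1,II-2,III-1,III-2]: 44 consistent

II-2 ∈ {LL Mm VV, LL Mm Vv, Ll Mm VV, Ll Mm Vv}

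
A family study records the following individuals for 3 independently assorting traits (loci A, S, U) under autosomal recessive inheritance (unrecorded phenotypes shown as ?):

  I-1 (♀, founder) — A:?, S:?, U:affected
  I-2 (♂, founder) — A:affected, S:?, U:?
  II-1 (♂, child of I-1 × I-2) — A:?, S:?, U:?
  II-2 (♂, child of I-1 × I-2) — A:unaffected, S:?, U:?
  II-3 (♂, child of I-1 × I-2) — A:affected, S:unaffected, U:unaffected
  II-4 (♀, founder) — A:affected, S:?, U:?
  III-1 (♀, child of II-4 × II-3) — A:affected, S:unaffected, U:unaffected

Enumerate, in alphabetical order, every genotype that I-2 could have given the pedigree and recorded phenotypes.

A/I-1 ? ·: Aa
A/I-2 aff ·: aa
A/II-1 ? I-1×I-2: Aa|aa
A/II-2 un I-1×I-2: Aa
A/II-3 aff I-1×I-2: aa
A/II-4 aff ·: aa
A/III-1 aff II-4×II-3: aa
⇒ A over [I-1,I-2,II-1,II-2,II-3,II-4,III-1]: 2 consistent
S/I-1 ? ·: SS|Ss|ss
S/I-2 ? ·: SS|Ss|ss
S/II-1 ? I-1×I-2: SS|Ss|ss
S/II-2 ? I-1×I-2: SS|Ss|ss
S/II-3 un I-1×I-2: SS|Ss
S/II-4 ? ·: SS|Ss|ss
S/III-1 un II-4×II-3: SS|Ss
⇒ S over [I-1,I-2,II-1,II-2,II-3,II-4,III-1]: 207 consistent
U/I-1 aff ·: uu
U/I-2 ? ·: UU|Uu
U/II-1 ? I-1×I-2: Uu|uu
U/II-2 ? I-1×I-2: Uu|uu
U/II-3 un I-1×I-2: Uu
U/II-4 ? ·: UU|Uu|uu
U/III-1 un II-4×II-3: UU|Uu
⇒ U over [I-1,I-2,II-1,II-2,II-3,II-4,III-1]: 25 consistent

I-2 ∈ {aa SS UU, aa SS Uu, aa Ss UU, aa Ss Uu, aa ss UU, aa ss Uu}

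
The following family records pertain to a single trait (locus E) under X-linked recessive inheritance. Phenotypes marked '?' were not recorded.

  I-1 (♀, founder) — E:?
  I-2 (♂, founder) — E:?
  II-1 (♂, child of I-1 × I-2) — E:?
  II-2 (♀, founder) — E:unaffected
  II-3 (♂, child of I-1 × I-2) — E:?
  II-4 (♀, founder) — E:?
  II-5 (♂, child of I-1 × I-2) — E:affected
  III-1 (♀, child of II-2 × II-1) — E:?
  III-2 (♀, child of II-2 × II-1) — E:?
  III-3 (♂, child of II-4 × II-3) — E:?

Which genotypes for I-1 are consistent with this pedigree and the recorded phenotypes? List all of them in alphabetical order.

I-1 ∈ {X^EX^e, X^eX^e}

E/I-1 ? ·: X^EX^e|X^eX^e
E/I-2 ? ·: X^EY|X^eY
E/II-1 ? I-1×I-2: X^EY|X^eY
E/II-2 un ·: X^EX^E|X^EX^e
E/II-3 ? I-1×I-2: X^EY|X^eY
E/II-4 ? ·: X^EX^E|X^EX^e|X^eX^e
E/II-5 aff I-1×I-2: X^eY
E/III-1 ? II-2×II-1: X^EX^E|X^EX^e|X^eX^e
E/III-2 ? II-2×II-1: X^EX^E|X^EX^e|X^eX^e
E/III-3 ? II-4×II-3: X^EY|X^eY
⇒ E over [I-1,I-2,II-1,II-2,II-3,II-4,II-5,III-1,III-2,III-3]: 200 consistent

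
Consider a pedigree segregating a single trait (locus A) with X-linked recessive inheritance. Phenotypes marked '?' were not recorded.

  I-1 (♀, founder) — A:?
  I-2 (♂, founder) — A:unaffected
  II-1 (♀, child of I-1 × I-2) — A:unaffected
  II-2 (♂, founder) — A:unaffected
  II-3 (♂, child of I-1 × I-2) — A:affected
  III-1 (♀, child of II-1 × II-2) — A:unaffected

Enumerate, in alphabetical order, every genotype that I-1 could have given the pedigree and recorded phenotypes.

A/I-1 ? ·: X^AX^a|X^aX^a
A/I-2 un ·: X^AY
A/II-1 un I-1×I-2: X^AX^A|X^AX^a
A/II-2 un ·: X^AY
A/II-3 aff I-1×I-2: X^aY
A/III-1 un II-1×II-2: X^AX^A|X^AX^a
⇒ A over [I-1,I-2,II-1,II-2,II-3,III-1]: 5 consistent

I-1 ∈ {X^AX^a, X^aX^a}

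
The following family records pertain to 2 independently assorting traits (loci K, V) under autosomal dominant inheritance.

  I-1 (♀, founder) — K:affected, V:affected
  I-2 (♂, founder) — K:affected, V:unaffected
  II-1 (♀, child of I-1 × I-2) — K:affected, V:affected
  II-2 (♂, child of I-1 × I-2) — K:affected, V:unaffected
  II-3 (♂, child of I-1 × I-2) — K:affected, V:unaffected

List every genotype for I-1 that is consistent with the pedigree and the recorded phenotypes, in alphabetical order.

I-1 ∈ {KK Vv, Kk Vv}

K/I-1 aff ·: Kk|KK
K/I-2 aff ·: Kk|KK
K/II-1 aff I-1×I-2: Kk|KK
K/II-2 aff I-1×I-2: Kk|KK
K/II-3 aff I-1×I-2: Kk|KK
⇒ K over [I-1,I-2,II-1,II-2,II-3]: 25 consistent
V/I-1 aff ·: Vv
V/I-2 un ·: vv
V/II-1 aff I-1×I-2: Vv
V/II-2 un I-1×I-2: vv
V/II-3 un I-1×I-2: vv
⇒ V over [I-1,I-2,II-1,II-2,II-3]: 1 consistent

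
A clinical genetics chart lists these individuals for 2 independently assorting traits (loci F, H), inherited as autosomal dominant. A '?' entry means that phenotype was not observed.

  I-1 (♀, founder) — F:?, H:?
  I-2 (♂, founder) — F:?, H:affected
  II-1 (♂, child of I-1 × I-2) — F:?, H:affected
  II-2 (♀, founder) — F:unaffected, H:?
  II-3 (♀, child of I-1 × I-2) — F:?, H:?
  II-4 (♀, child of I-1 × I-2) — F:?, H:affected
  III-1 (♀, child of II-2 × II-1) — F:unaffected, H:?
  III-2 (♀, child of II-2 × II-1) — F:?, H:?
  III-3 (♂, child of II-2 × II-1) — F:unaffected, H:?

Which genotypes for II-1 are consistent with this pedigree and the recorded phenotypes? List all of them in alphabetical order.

II-1 ∈ {Ff HH, Ff Hh, ff HH, ff Hh}

F/I-1 ? ·: ff|Ff|FF
F/I-2 ? ·: ff|Ff|FF
F/II-1 ? I-1×I-2: ff|Ff
F/II-2 un ·: ff
F/II-3 ? I-1×I-2: ff|Ff|FF
F/II-4 ? I-1×I-2: ff|Ff|FF
F/III-1 un II-2×II-1: ff
F/III-2 ? II-2×II-1: ff|Ff
F/III-3 un II-2×II-1: ff
⇒ F over [I-1,I-2,II-1,II-2,II-3,II-4,III-1,III-2,III-3]: 72 consistent
H/I-1 ? ·: hh|Hh|HH
H/I-2 aff ·: Hh|HH
H/II-1 aff I-1×I-2: Hh|HH
H/II-2 ? ·: hh|Hh|HH
H/II-3 ? I-1×I-2: hh|Hh|HH
H/II-4 aff I-1×I-2: Hh|HH
H/III-1 ? II-2×II-1: hh|Hh|HH
H/III-2 ? II-2×II-1: hh|Hh|HH
H/III-3 ? II-2×II-1: hh|Hh|HH
⇒ H over [I-1,I-2,II-1,II-2,II-3,II-4,III-1,III-2,III-3]: 881 consistent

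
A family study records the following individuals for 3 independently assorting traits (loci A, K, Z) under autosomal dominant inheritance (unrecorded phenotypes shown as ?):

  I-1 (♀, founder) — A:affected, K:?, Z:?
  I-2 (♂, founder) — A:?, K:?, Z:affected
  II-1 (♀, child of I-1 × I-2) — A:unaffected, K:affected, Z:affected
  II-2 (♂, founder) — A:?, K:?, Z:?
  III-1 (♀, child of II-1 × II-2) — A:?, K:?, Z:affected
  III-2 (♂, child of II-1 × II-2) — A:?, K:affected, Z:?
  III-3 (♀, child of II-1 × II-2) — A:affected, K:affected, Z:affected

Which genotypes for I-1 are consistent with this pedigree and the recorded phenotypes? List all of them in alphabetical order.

I-1 ∈ {Aa KK ZZ, Aa KK Zz, Aa KK zz, Aa Kk ZZ, Aa Kk Zz, Aa Kk zz, Aa kk ZZ, Aa kk Zz, Aa kk zz}

A/I-1 aff ·: Aa
A/I-2 ? ·: aa|Aa
A/II-1 un I-1×I-2: aa
A/II-2 ? ·: Aa|AA
A/III-1 ? II-1×II-2: aa|Aa
A/III-2 ? II-1×II-2: aa|Aa
A/III-3 aff II-1×II-2: Aa
⇒ A over [I-1,I-2,II-1,II-2,III-1,III-2,III-3]: 10 consistent
K/I-1 ? ·: kk|Kk|KK
K/I-2 ? ·: kk|Kk|KK
K/II-1 aff I-1×I-2: Kk|KK
K/II-2 ? ·: kk|Kk|KK
K/III-1 ? II-1×II-2: kk|Kk|KK
K/III-2 aff II-1×II-2: Kk|KK
K/III-3 aff II-1×II-2: Kk|KK
⇒ K over [I-1,I-2,II-1,II-2,III-1,III-2,III-3]: 194 consistent
Z/I-1 ? ·: zz|Zz|ZZ
Z/I-2 aff ·: Zz|ZZ
Z/II-1 aff I-1×I-2: Zz|ZZ
Z/II-2 ? ·: zz|Zz|ZZ
Z/III-1 aff II-1×II-2: Zz|ZZ
Z/III-2 ? II-1×II-2: zz|Zz|ZZ
Z/III-3 aff II-1×II-2: Zz|ZZ
⇒ Z over [I-1,I-2,II-1,II-2,III-1,III-2,III-3]: 150 consistent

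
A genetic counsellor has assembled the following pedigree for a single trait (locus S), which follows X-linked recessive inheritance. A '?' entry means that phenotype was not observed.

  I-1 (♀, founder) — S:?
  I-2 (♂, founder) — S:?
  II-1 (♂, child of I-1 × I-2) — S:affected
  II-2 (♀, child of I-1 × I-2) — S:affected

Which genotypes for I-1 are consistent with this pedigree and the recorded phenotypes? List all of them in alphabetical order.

I-1 ∈ {X^SX^s, X^sX^s}

S/I-1 ? ·: X^SX^s|X^sX^s
S/I-2 ? ·: X^sY
S/II-1 aff I-1×I-2: X^sY
S/II-2 aff I-1×I-2: X^sX^s
⇒ S over [I-1,I-2,II-1,II-2]: 2 consistent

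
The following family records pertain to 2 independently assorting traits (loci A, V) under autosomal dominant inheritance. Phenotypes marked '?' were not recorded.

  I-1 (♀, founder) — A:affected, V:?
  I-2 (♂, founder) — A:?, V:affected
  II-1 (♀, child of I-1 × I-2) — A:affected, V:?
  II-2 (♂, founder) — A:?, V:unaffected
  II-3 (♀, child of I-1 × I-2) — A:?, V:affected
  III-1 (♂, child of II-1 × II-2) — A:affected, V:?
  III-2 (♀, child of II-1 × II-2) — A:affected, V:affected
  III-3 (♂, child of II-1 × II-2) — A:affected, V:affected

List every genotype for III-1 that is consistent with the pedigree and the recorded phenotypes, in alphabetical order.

III-1 ∈ {AA Vv, AA vv, Aa Vv, Aa vv}

A/I-1 aff ·: Aa|AA
A/I-2 ? ·: aa|Aa|AA
A/II-1 aff I-1×I-2: Aa|AA
A/II-2 ? ·: aa|Aa|AA
A/II-3 ? I-1×I-2: aa|Aa|AA
A/III-1 aff II-1×II-2: Aa|AA
A/III-2 aff II-1×II-2: Aa|AA
A/III-3 aff II-1×II-2: Aa|AA
⇒ A over [I-1,I-2,II-1,II-2,II-3,III-1,III-2,III-3]: 250 consistent
V/I-1 ? ·: vv|Vv|VV
V/I-2 aff ·: Vv|VV
V/II-1 ? I-1×I-2: Vv|VV
V/II-2 un ·: vv
V/II-3 aff I-1×I-2: Vv|VV
V/III-1 ? II-1×II-2: vv|Vv
V/III-2 aff II-1×II-2: Vv
V/III-3 aff II-1×II-2: Vv
⇒ V over [I-1,I-2,II-1,II-2,II-3,III-1,III-2,III-3]: 23 consistent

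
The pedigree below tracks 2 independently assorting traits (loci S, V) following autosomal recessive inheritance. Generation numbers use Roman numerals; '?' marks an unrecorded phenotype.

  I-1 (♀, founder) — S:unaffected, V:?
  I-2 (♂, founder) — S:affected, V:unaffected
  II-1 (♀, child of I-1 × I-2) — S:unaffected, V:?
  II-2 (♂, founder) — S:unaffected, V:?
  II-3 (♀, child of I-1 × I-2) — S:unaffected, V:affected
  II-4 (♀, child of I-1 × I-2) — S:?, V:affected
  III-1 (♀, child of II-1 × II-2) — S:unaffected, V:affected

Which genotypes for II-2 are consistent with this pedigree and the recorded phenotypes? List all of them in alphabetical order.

S/I-1 un ·: SS|Ss
S/I-2 aff ·: ss
S/II-1 un I-1×I-2: Ss
S/II-2 un ·: SS|Ss
S/II-3 un I-1×I-2: Ss
S/II-4 ? I-1×I-2: Ss|ss
S/III-1 un II-1×II-2: SS|Ss
⇒ S over [I-1,I-2,II-1,II-2,II-3,II-4,III-1]: 12 consistent
V/I-1 ? ·: Vv|vv
V/I-2 un ·: Vv
V/II-1 ? I-1×I-2: Vv|vv
V/II-2 ? ·: Vv|vv
V/II-3 aff I-1×I-2: vv
V/II-4 aff I-1×I-2: vv
V/III-1 aff II-1×II-2: vv
⇒ V over [I-1,I-2,II-1,II-2,II-3,II-4,III-1]: 8 consistent

II-2 ∈ {SS Vv, SS vv, Ss Vv, Ss vv}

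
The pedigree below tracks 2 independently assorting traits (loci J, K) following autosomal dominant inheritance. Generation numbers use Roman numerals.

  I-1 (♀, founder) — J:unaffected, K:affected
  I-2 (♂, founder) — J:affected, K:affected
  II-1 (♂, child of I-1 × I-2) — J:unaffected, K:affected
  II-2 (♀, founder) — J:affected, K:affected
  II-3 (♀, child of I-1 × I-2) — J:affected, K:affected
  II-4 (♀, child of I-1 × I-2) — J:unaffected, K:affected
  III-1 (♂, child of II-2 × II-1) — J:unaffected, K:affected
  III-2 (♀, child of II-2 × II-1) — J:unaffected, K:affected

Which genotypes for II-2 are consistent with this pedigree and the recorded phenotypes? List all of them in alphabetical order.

J/I-1 un ·: jj
J/I-2 aff ·: Jj
J/II-1 un I-1×I-2: jj
J/II-2 aff ·: Jj
J/II-3 aff I-1×I-2: Jj
J/II-4 un I-1×I-2: jj
J/III-1 un II-2×II-1: jj
J/III-2 un II-2×II-1: jj
⇒ J over [I-1,I-2,II-1,II-2,II-3,II-4,III-1,III-2]: 1 consistent
K/I-1 aff ·: Kk|KK
K/I-2 aff ·: Kk|KK
K/II-1 aff I-1×I-2: Kk|KK
K/II-2 aff ·: Kk|KK
K/II-3 aff I-1×I-2: Kk|KK
K/II-4 aff I-1×I-2: Kk|KK
K/III-1 aff II-2×II-1: Kk|KK
K/III-2 aff II-2×II-1: Kk|KK
⇒ K over [I-1,I-2,II-1,II-2,II-3,II-4,III-1,III-2]: 161 consistent

II-2 ∈ {Jj KK, Jj Kk}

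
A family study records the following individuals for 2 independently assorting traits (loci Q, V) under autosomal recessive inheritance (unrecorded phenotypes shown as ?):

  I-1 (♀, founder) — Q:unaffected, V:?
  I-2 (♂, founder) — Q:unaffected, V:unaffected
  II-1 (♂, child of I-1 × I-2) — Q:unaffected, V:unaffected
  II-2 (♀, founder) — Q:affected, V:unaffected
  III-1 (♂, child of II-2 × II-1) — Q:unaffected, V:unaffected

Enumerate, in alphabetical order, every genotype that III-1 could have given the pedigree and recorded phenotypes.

Q/I-1 un ·: QQ|Qq
Q/I-2 un ·: QQ|Qq
Q/II-1 un I-1×I-2: QQ|Qq
Q/II-2 aff ·: qq
Q/III-1 un II-2×II-1: Qq
⇒ Q over [I-1,I-2,II-1,II-2,III-1]: 7 consistent
V/I-1 ? ·: VV|Vv|vv
V/I-2 un ·: VV|Vv
V/II-1 un I-1×I-2: VV|Vv
V/II-2 un ·: VV|Vv
V/III-1 un II-2×II-1: VV|Vv
⇒ V over [I-1,I-2,II-1,II-2,III-1]: 32 consistent

III-1 ∈ {Qq VV, Qq Vv}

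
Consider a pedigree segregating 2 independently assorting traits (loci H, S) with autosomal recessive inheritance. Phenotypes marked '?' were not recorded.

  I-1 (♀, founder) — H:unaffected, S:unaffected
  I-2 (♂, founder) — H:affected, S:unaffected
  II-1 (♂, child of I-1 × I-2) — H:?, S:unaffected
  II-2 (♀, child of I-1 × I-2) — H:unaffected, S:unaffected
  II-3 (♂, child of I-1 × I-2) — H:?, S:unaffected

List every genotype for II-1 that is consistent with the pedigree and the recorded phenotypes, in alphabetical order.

II-1 ∈ {Hh SS, Hh Ss, hh SS, hh Ss}

H/I-1 un ·: HH|Hh
H/I-2 aff ·: hh
H/II-1 ? I-1×I-2: Hh|hh
H/II-2 un I-1×I-2: Hh
H/II-3 ? I-1×I-2: Hh|hh
⇒ H over [I-1,I-2,II-1,II-2,II-3]: 5 consistent
S/I-1 un ·: SS|Ss
S/I-2 un ·: SS|Ss
S/II-1 un I-1×I-2: SS|Ss
S/II-2 un I-1×I-2: SS|Ss
S/II-3 un I-1×I-2: SS|Ss
⇒ S over [I-1,I-2,II-1,II-2,II-3]: 25 consistent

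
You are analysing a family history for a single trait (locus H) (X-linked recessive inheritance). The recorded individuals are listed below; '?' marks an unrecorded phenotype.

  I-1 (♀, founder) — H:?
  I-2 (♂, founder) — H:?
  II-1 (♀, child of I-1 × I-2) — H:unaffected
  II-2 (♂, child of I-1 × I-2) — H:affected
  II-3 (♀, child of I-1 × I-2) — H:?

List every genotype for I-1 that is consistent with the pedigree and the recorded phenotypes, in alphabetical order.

I-1 ∈ {X^HX^h, X^hX^h}

H/I-1 ? ·: X^HX^h|X^hX^h
H/I-2 ? ·: X^HY|X^hY
H/II-1 un I-1×I-2: X^HX^H|X^HX^h
H/II-2 aff I-1×I-2: X^hY
H/II-3 ? I-1×I-2: X^HX^H|X^HX^h|X^hX^h
⇒ H over [I-1,I-2,II-1,II-2,II-3]: 7 consistent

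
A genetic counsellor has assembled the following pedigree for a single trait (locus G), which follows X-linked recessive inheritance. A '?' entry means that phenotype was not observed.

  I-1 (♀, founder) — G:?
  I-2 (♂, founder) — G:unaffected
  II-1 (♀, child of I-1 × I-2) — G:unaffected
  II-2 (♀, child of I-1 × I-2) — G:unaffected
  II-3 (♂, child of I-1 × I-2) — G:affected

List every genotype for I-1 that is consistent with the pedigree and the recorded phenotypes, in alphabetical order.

I-1 ∈ {X^GX^g, X^gX^g}

G/I-1 ? ·: X^GX^g|X^gX^g
G/I-2 un ·: X^GY
G/II-1 un I-1×I-2: X^GX^G|X^GX^g
G/II-2 un I-1×I-2: X^GX^G|X^GX^g
G/II-3 aff I-1×I-2: X^gY
⇒ G over [I-1,I-2,II-1,II-2,II-3]: 5 consistent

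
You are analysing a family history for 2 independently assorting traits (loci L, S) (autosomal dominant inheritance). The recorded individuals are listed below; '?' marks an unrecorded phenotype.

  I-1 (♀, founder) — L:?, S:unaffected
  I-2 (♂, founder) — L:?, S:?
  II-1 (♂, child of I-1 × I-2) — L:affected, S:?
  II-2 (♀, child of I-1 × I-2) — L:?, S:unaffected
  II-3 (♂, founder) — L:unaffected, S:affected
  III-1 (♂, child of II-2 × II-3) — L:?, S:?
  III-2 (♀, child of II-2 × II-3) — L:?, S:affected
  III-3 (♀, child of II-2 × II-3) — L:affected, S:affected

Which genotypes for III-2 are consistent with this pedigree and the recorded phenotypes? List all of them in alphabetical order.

L/I-1 ? ·: ll|Ll|LL
L/I-2 ? ·: ll|Ll|LL
L/II-1 aff I-1×I-2: Ll|LL
L/II-2 ? I-1×I-2: Ll|LL
L/II-3 un ·: ll
L/III-1 ? II-2×II-3: ll|Ll
L/III-2 ? II-2×II-3: ll|Ll
L/III-3 aff II-2×II-3: Ll
⇒ L over [I-1,I-2,II-1,II-2,II-3,III-1,III-2,III-3]: 47 consistent
S/I-1 un ·: ss
S/I-2 ? ·: ss|Ss
S/II-1 ? I-1×I-2: ss|Ss
S/II-2 un I-1×I-2: ss
S/II-3 aff ·: Ss|SS
S/III-1 ? II-2×II-3: ss|Ss
S/III-2 aff II-2×II-3: Ss
S/III-3 aff II-2×II-3: Ss
⇒ S over [I-1,I-2,II-1,II-2,II-3,III-1,III-2,III-3]: 9 consistent

III-2 ∈ {Ll Ss, ll Ss}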